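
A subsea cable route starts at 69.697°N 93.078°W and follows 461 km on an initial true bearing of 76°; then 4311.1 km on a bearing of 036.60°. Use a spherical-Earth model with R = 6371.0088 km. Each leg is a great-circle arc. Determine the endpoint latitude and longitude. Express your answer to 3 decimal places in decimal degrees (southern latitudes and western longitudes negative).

Apply the spherical direct solution leg by leg, carrying full precision between legs.
Leg 1: from (69.697°, -93.078°), δ = 461/6371.0088 = 0.072359 rad, θ = 76° → φ = 70.303°, λ = -81.066°.
Leg 2: from (70.303°, -81.066°), δ = 4311.1/6371.0088 = 0.676675 rad, θ = 36.6° → φ = 64.620°, λ = 38.351°.

latitude 64.620°, longitude 38.351°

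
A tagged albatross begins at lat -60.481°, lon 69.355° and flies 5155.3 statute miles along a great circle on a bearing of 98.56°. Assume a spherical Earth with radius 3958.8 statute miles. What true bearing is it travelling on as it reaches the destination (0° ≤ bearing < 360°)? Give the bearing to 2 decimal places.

final bearing 30.73°

The arc subtends δ = 5155.3/3958.8 = 1.302238 rad at the centre.
With φ₁ = -60.481° = -1.055593 rad and θ = 98.56° = 1.720197 rad:
Destination latitude: φ₂ = arcsin( sin φ₁ cos δ + cos φ₁ sin δ cos θ ) = arcsin(-0.301607) = -17.554°.
Δλ = atan2( sin θ sin δ cos φ₁ , cos δ − sin φ₁ sin φ₂ ) = atan2(0.469759, 0.002885) = 1.564654 rad = 89.648°.
λ₂ = 69.355° + 89.648° = 159.003°.
The forward bearing on arrival equals the back-azimuth from the destination plus 180°.
Back-azimuth from P₂ (-17.55°, 159.00°) to P₁ (-60.48°, 69.36°), with Δλ' = λ₁ − λ₂ = -89.65°: atan2( sin Δλ' cos φ₁ , cos φ₂ sin φ₁ − sin φ₂ cos φ₁ cos Δλ' ) = 210.73°.
Final bearing = (210.73° + 180°) mod 360° = 30.73°.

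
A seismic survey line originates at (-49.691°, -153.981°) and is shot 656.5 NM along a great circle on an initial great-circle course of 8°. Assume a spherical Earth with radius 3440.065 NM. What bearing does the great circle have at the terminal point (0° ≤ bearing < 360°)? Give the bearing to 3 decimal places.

final bearing 6.638°

Central angle δ = d/R = 0.190839 rad.
With φ₁ = -49.691° = -0.867272 rad and θ = 8° = 0.139626 rad:
sin φ₂ = sin φ₁ cos δ + cos φ₁ sin δ cos θ = (-0.762567)(0.981845) + (0.646910)(0.189683)(0.990268) = -0.627209
φ₂ = asin(-0.627209) = -0.677964 rad = -38.845°.
Δλ = atan2( sin θ sin δ cos φ₁ , cos δ − sin φ₁ sin φ₂ ) = atan2(0.017078, 0.503557) = 0.033901 rad = 1.942°.
Hence λ₂ = -153.981° + 1.942° = -152.039°.
The forward bearing on arrival equals the back-azimuth from the destination plus 180°.
Back-azimuth from P₂ (-38.845°, -152.039°) to P₁ (-49.691°, -153.981°), with Δλ' = λ₁ − λ₂ = -1.942°: atan2( sin Δλ' cos φ₁ , cos φ₂ sin φ₁ − sin φ₂ cos φ₁ cos Δλ' ) = 186.638°.
Final bearing = (186.638° + 180°) mod 360° = 6.638°.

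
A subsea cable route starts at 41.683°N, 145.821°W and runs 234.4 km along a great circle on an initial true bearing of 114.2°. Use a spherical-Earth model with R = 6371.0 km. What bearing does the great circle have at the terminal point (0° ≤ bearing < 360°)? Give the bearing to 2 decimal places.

δ = 234.4/6371 = 0.036792 rad (2.1080°).
Converting: φ₁ = 0.727506 rad, θ = 1.993166 rad.
sin φ₂ = sin φ₁ cos δ + cos φ₁ sin δ cos θ = (0.665009)(0.999323) + (0.746836)(0.036783)(-0.409923) = 0.653298
φ₂ = asin(0.653298) = 0.711932 rad = 40.791°.
Δλ = atan2( sin θ sin δ cos φ₁ , cos δ − sin φ₁ sin φ₂ ) = atan2(0.025057, 0.564875) = 0.044329 rad = 2.540°.
λ₂ = λ₁ + Δλ = -143.281°.
The forward bearing on arrival equals the back-azimuth from the destination plus 180°.
Back-azimuth from P₂ (40.79°, -143.28°) to P₁ (41.68°, -145.82°), with Δλ' = λ₁ − λ₂ = -2.54°: atan2( sin Δλ' cos φ₁ , cos φ₂ sin φ₁ − sin φ₂ cos φ₁ cos Δλ' ) = 295.87°.
Final bearing = (295.87° + 180°) mod 360° = 115.87°.

final bearing 115.87°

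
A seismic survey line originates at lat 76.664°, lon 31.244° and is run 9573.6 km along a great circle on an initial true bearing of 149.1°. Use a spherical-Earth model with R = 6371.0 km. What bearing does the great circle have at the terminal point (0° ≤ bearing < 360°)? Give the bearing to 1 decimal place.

final bearing 173.1°

The arc subtends δ = 9573.6/6371 = 1.502684 rad at the centre.
Start latitude φ₁ = 1.338039 rad; initial bearing θ = 2.602286 rad.
Applying the spherical law of cosines for sides, sin φ₂ = sin φ₁ cos δ + cos φ₁ sin δ cos θ = -0.131239, so φ₂ = -7.541°.
Δλ = atan2( sin θ sin δ cos φ₁ , cos δ − sin φ₁ sin φ₂ ) = atan2(0.118179, 0.195760) = 0.543133 rad = 31.119°.
λ₂ = λ₁ + Δλ = 62.363°.
The forward bearing on arrival equals the back-azimuth from the destination plus 180°.
Back-azimuth from P₂ (-7.5°, 62.4°) to P₁ (76.7°, 31.2°), with Δλ' = λ₁ − λ₂ = -31.1°: atan2( sin Δλ' cos φ₁ , cos φ₂ sin φ₁ − sin φ₂ cos φ₁ cos Δλ' ) = 353.1°.
Final bearing = (353.1° + 180°) mod 360° = 173.1°.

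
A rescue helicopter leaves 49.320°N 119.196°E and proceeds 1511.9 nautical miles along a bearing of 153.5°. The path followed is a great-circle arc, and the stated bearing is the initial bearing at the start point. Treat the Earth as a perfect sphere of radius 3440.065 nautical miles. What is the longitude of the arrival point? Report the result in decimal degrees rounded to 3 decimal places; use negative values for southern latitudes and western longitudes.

longitude 131.388°

δ = 1511.9/3440.065 = 0.439498 rad (25.1814°).
Converting: φ₁ = 0.860796 rad, θ = 2.679080 rad.
sin φ₂ = sin φ₁ cos δ + cos φ₁ sin δ cos θ = (0.758362)(0.904966) + (0.651834)(0.425485)(-0.894934) = 0.438086
φ₂ = asin(0.438086) = 0.453468 rad = 25.982°.
Δλ = atan2( sin θ sin δ cos φ₁ , cos δ − sin φ₁ sin φ₂ ) = atan2(0.123751, 0.572738) = 0.212798 rad = 12.192°.
λ₂ = λ₁ + Δλ = 131.388°.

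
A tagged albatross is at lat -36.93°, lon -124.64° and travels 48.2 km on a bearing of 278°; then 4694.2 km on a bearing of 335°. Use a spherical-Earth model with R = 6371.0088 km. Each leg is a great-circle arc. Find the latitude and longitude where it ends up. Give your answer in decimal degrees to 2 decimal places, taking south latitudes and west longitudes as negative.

Apply the spherical direct solution leg by leg, carrying full precision between legs.
Leg 1: from (-36.93°, -124.64°), δ = 48.2/6371.0088 = 0.007566 rad, θ = 278° → φ = -36.87°, λ = -125.18°.
Leg 2: from (-36.87°, -125.18°), δ = 4694.2/6371.0088 = 0.736806 rad, θ = 335° → φ = 2.45°, λ = -141.69°.

latitude 2.45°, longitude -141.69°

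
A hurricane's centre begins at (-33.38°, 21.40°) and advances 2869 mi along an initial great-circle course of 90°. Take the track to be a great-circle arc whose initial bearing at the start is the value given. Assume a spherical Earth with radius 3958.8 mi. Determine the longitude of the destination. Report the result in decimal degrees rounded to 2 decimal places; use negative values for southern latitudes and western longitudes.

longitude 68.08°

Central angle δ = d/R = 0.724715 rad.
With φ₁ = -33.38° = -0.582591 rad and θ = 90° = 1.570796 rad:
Destination latitude: φ₂ = arcsin( sin φ₁ cos δ + cos φ₁ sin δ cos θ ) = arcsin(-0.411920) = -24.33°.
Δλ = atan2( sin θ sin δ cos φ₁ , cos δ − sin φ₁ sin φ₂ ) = atan2(0.553566, 0.522054) = 0.814686 rad = 46.68°.
Hence λ₂ = 21.40° + 46.68° = 68.08°.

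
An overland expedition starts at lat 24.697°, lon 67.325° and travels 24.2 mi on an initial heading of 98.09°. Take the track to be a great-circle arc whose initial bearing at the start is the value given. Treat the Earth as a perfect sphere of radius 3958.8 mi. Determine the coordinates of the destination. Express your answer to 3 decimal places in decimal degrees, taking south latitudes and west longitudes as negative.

latitude 24.647°, longitude 67.707°

Angular distance δ = d/R = 24.2 / 3958.8 = 0.006113 rad.
With φ₁ = 24.697° = 0.431044 rad and θ = 98.09° = 1.711993 rad:
Applying the spherical law of cosines for sides, sin φ₂ = sin φ₁ cos δ + cos φ₁ sin δ cos θ = 0.417030, so φ₂ = 24.647°.
Δλ = atan2( sin θ sin δ cos φ₁ , cos δ − sin φ₁ sin φ₂ ) = atan2(0.005499, 0.825738) = 0.006659 rad = 0.382°.
λ₂ = λ₁ + Δλ = 67.707°.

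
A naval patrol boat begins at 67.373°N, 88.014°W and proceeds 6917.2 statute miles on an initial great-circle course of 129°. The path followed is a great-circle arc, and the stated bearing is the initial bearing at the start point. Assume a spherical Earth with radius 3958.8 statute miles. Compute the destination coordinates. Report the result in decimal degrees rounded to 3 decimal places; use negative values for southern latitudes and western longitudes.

latitude -23.605°, longitude -31.405°

Central angle δ = d/R = 1.747297 rad.
With φ₁ = 67.373° = 1.175881 rad and θ = 129° = 2.251475 rad:
Applying the spherical law of cosines for sides, sin φ₂ = sin φ₁ cos δ + cos φ₁ sin δ cos θ = -0.400428, so φ₂ = -23.605°.
Then Δλ = atan2(0.294347, 0.194021) = 0.988010 rad, from sin θ sin δ cos φ₁ over cos δ − sin φ₁ sin φ₂.
λ₂ = -88.014° + 56.609° = -31.405°.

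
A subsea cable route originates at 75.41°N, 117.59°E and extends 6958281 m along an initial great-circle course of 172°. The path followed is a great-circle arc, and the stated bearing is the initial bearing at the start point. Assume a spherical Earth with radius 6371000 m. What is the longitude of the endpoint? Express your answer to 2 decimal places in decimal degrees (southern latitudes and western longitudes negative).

longitude 124.87°

δ = 6958281/6371000 = 1.092180 rad (62.5773°).
With φ₁ = 75.41° = 1.316153 rad and θ = 172° = 3.001966 rad:
Destination latitude: φ₂ = arcsin( sin φ₁ cos δ + cos φ₁ sin δ cos θ ) = arcsin(0.224281) = 12.96°.
For the longitude increment, Δλ = atan2( sin θ sin δ cos φ₁, cos δ − sin φ₁ sin φ₂ ) = atan2(0.031118, 0.243503) = 7.28°.
λ₂ = 117.59° + 7.28° = 124.87°.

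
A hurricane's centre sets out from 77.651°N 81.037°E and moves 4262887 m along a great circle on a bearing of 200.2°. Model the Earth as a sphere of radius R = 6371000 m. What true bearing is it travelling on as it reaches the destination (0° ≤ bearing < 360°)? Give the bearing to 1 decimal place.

Angular distance δ = d/R = 4262887 / 6371000 = 0.669108 rad.
Converting: φ₁ = 1.355266 rad, θ = 3.494149 rad.
Destination latitude: φ₂ = arcsin( sin φ₁ cos δ + cos φ₁ sin δ cos θ ) = arcsin(0.641728) = 39.921°.
For the longitude increment, Δλ = atan2( sin θ sin δ cos φ₁, cos δ − sin φ₁ sin φ₂ ) = atan2(-0.045807, 0.157494) = -16.217°.
λ₂ = 81.037° + -16.217° = 64.820°.
The forward bearing on arrival equals the back-azimuth from the destination plus 180°.
Back-azimuth from P₂ (39.9°, 64.8°) to P₁ (77.7°, 81.0°), with Δλ' = λ₁ − λ₂ = 16.2°: atan2( sin Δλ' cos φ₁ , cos φ₂ sin φ₁ − sin φ₂ cos φ₁ cos Δλ' ) = 5.5°.
Final bearing = (5.5° + 180°) mod 360° = 185.5°.

final bearing 185.5°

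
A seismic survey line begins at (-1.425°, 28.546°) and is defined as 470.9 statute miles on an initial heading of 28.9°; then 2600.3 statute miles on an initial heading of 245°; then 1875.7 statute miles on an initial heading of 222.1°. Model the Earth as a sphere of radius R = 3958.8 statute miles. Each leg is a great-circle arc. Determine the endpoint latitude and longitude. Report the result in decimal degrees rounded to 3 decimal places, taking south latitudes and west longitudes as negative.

Apply the spherical direct solution leg by leg, carrying full precision between legs.
Leg 1: from (-1.425°, 28.546°), δ = 470.9/3958.8 = 0.118950 rad, θ = 28.9° → φ = 4.541°, λ = 31.844°.
Leg 2: from (4.541°, 31.844°), δ = 2600.3/3958.8 = 0.656840 rad, θ = 245° → φ = -11.219°, λ = -2.502°.
Leg 3: from (-11.219°, -2.502°), δ = 1875.7/3958.8 = 0.473805 rad, θ = 222.1° → φ = -30.345°, λ = -23.262°.

latitude -30.345°, longitude -23.262°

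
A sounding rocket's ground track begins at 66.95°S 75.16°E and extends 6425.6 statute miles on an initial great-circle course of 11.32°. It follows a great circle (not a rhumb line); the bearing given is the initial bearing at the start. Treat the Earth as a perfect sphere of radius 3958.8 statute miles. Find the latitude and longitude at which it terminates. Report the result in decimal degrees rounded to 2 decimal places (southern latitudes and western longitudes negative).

latitude 25.56°, longitude 87.71°

Central angle δ = d/R = 1.623118 rad.
With φ₁ = -66.95° = -1.168498 rad and θ = 11.32° = 0.197571 rad:
sin φ₂ = sin φ₁ cos δ + cos φ₁ sin δ cos θ = (-0.920164)(-0.052298) + (0.391534)(0.998632)(0.980546) = 0.431515
φ₂ = asin(0.431515) = 0.446171 rad = 25.56°.
For the longitude increment, Δλ = atan2( sin θ sin δ cos φ₁, cos δ − sin φ₁ sin φ₂ ) = atan2(0.076748, 0.344766) = 12.55°.
λ₂ = 75.16° + 12.55° = 87.71°.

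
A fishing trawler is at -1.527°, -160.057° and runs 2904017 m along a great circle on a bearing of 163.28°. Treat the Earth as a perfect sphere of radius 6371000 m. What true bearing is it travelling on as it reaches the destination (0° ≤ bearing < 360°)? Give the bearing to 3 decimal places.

The arc subtends δ = 2904017/6371000 = 0.455818 rad at the centre.
Start latitude φ₁ = -0.026651 rad; initial bearing θ = 2.849774 rad.
Applying the spherical law of cosines for sides, sin φ₂ = sin φ₁ cos δ + cos φ₁ sin δ cos θ = -0.445364, so φ₂ = -26.447°.
For the longitude increment, Δλ = atan2( sin θ sin δ cos φ₁, cos δ − sin φ₁ sin φ₂ ) = atan2(0.126597, 0.886033) = 8.131°.
λ₂ = λ₁ + Δλ = -151.926°.
The forward bearing on arrival equals the back-azimuth from the destination plus 180°.
Back-azimuth from P₂ (-26.447°, -151.926°) to P₁ (-1.527°, -160.057°), with Δλ' = λ₁ − λ₂ = -8.131°: atan2( sin Δλ' cos φ₁ , cos φ₂ sin φ₁ − sin φ₂ cos φ₁ cos Δλ' ) = 341.264°.
Final bearing = (341.264° + 180°) mod 360° = 161.264°.

final bearing 161.264°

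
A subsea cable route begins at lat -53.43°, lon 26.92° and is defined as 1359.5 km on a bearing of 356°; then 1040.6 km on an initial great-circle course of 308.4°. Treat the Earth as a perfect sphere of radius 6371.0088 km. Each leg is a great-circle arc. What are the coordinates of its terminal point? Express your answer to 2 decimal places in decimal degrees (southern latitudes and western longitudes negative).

Apply the spherical direct solution leg by leg, carrying full precision between legs.
Leg 1: from (-53.43°, 26.92°), δ = 1359.5/6371.0088 = 0.213388 rad, θ = 356° → φ = -41.23°, λ = 25.79°.
Leg 2: from (-41.23°, 25.79°), δ = 1040.6/6371.0088 = 0.163334 rad, θ = 308.4° → φ = -35.05°, λ = 16.84°.

latitude -35.05°, longitude 16.84°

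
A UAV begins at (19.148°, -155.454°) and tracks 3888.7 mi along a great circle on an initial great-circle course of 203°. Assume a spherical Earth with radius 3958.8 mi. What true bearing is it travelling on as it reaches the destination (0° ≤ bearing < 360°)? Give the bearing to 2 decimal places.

Central angle δ = d/R = 0.982293 rad.
Start latitude φ₁ = 0.334196 rad; initial bearing θ = 3.543018 rad.
Applying the spherical law of cosines for sides, sin φ₂ = sin φ₁ cos δ + cos φ₁ sin δ cos θ = -0.541207, so φ₂ = -32.766°.
Δλ = atan2( sin θ sin δ cos φ₁ , cos δ − sin φ₁ sin φ₂ ) = atan2(-0.307019, 0.732638) = -0.396828 rad = -22.737°.
Hence λ₂ = -155.454° + -22.737° = -178.191°.
The forward bearing on arrival equals the back-azimuth from the destination plus 180°.
Back-azimuth from P₂ (-32.77°, -178.19°) to P₁ (19.15°, -155.45°), with Δλ' = λ₁ − λ₂ = 22.74°: atan2( sin Δλ' cos φ₁ , cos φ₂ sin φ₁ − sin φ₂ cos φ₁ cos Δλ' ) = 26.04°.
Final bearing = (26.04° + 180°) mod 360° = 206.04°.

final bearing 206.04°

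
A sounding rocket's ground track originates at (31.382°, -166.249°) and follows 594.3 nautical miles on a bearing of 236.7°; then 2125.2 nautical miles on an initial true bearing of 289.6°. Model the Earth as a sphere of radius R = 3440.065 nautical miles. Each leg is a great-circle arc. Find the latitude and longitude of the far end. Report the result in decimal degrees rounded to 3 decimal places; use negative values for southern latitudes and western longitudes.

Apply the spherical direct solution leg by leg, carrying full precision between legs.
Leg 1: from (31.382°, -166.249°), δ = 594.3/3440.065 = 0.172758 rad, θ = 236.7° → φ = 25.621°, λ = -175.418°.
Leg 2: from (25.621°, -175.418°), δ = 2125.2/3440.065 = 0.617779 rad, θ = 289.6° → φ = 31.850°, λ = 144.612°.

latitude 31.850°, longitude 144.612°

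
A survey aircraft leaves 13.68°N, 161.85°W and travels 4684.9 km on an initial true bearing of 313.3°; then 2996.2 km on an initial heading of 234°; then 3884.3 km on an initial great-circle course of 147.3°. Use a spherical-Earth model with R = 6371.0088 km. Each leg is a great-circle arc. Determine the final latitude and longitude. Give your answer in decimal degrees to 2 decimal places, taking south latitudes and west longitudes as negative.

latitude -9.68°, longitude 154.84°

Apply the spherical direct solution leg by leg, carrying full precision between legs.
Leg 1: from (13.68°, -161.85°), δ = 4684.9/6371.0088 = 0.735347 rad, θ = 313.3° → φ = 38.49°, λ = 159.56°.
Leg 2: from (38.49°, 159.56°), δ = 2996.2/6371.0088 = 0.470287 rad, θ = 234° → φ = 20.27°, λ = 136.55°.
Leg 3: from (20.27°, 136.55°), δ = 3884.3/6371.0088 = 0.609684 rad, θ = 147.3° → φ = -9.68°, λ = 154.84°.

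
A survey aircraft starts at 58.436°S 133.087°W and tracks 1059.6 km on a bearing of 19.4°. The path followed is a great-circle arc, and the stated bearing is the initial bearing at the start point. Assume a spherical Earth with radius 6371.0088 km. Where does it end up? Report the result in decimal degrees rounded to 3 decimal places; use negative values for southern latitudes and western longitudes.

Angular distance δ = d/R = 1059.6 / 6371.0088 = 0.166316 rad.
Start latitude φ₁ = -1.019901 rad; initial bearing θ = 0.338594 rad.
Destination latitude: φ₂ = arcsin( sin φ₁ cos δ + cos φ₁ sin δ cos θ ) = arcsin(-0.758562) = -49.338°.
For the longitude increment, Δλ = atan2( sin θ sin δ cos φ₁, cos δ − sin φ₁ sin φ₂ ) = atan2(0.028784, 0.339864) = 4.841°.
λ₂ = -133.087° + 4.841° = -128.246°.

latitude -49.338°, longitude -128.246°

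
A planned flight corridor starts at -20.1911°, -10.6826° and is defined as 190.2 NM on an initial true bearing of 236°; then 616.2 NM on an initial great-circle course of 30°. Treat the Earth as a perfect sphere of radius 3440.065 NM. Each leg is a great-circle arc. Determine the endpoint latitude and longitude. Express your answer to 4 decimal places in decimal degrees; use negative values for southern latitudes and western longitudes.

Apply the spherical direct solution leg by leg, carrying full precision between legs.
Leg 1: from (-20.1911°, -10.6826°), δ = 190.2/3440.065 = 0.055290 rad, θ = 236° → φ = -21.9395°, λ = -13.5136°.
Leg 2: from (-21.9395°, -13.5136°), δ = 616.2/3440.065 = 0.179125 rad, θ = 30° → φ = -12.9750°, λ = -8.2684°.

latitude -12.9750°, longitude -8.2684°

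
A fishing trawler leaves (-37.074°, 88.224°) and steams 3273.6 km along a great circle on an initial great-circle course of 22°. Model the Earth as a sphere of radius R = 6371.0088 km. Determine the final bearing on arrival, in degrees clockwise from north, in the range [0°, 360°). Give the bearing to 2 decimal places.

final bearing 17.63°

The arc subtends δ = 3273.6/6371.0088 = 0.513828 rad at the centre.
Start latitude φ₁ = -0.647063 rad; initial bearing θ = 0.383972 rad.
sin φ₂ = sin φ₁ cos δ + cos φ₁ sin δ cos θ = (-0.602846)(0.870870) + (0.797858)(0.491514)(0.927184) = -0.161397
φ₂ = asin(-0.161397) = -0.162106 rad = -9.288°.
Then Δλ = atan2(0.146905, 0.773572) = 0.187670 rad, from sin θ sin δ cos φ₁ over cos δ − sin φ₁ sin φ₂.
Hence λ₂ = 88.224° + 10.753° = 98.977°.
The forward bearing on arrival equals the back-azimuth from the destination plus 180°.
Back-azimuth from P₂ (-9.29°, 98.98°) to P₁ (-37.07°, 88.22°), with Δλ' = λ₁ − λ₂ = -10.75°: atan2( sin Δλ' cos φ₁ , cos φ₂ sin φ₁ − sin φ₂ cos φ₁ cos Δλ' ) = 197.63°.
Final bearing = (197.63° + 180°) mod 360° = 17.63°.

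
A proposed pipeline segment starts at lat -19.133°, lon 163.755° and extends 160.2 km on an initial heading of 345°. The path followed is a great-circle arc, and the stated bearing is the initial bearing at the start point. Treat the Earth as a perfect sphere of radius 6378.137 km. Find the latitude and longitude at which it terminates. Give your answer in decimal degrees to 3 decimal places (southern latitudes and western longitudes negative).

latitude -17.743°, longitude 163.364°

δ = 160.2/6378.137 = 0.025117 rad (1.4391°).
Converting: φ₁ = -0.333934 rad, θ = 6.021386 rad.
Applying the spherical law of cosines for sides, sin φ₂ = sin φ₁ cos δ + cos φ₁ sin δ cos θ = -0.304740, so φ₂ = -17.743°.
Then Δλ = atan2(-0.006141, 0.899802) = -0.006825 rad, from sin θ sin δ cos φ₁ over cos δ − sin φ₁ sin φ₂.
λ₂ = λ₁ + Δλ = 163.364°.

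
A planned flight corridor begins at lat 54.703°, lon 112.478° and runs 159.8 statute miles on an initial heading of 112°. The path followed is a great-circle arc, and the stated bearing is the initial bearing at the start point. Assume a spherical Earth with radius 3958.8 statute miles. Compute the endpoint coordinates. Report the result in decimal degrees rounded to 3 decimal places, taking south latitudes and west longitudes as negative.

latitude 53.781°, longitude 116.109°

The arc subtends δ = 159.8/3958.8 = 0.040366 rad at the centre.
With φ₁ = 54.703° = 0.954747 rad and θ = 112° = 1.954769 rad:
Destination latitude: φ₂ = arcsin( sin φ₁ cos δ + cos φ₁ sin δ cos θ ) = arcsin(0.806768) = 53.781°.
Then Δλ = atan2(0.021620, 0.340727) = 0.063367 rad, from sin θ sin δ cos φ₁ over cos δ − sin φ₁ sin φ₂.
λ₂ = λ₁ + Δλ = 116.109°.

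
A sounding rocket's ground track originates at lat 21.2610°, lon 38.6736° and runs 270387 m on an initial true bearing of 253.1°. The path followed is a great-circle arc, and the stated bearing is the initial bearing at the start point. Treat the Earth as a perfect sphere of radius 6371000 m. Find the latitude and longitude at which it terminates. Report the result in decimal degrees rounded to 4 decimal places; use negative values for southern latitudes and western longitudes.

Central angle δ = d/R = 0.042440 rad.
Start latitude φ₁ = 0.371074 rad; initial bearing θ = 4.417428 rad.
Applying the spherical law of cosines for sides, sin φ₂ = sin φ₁ cos δ + cos φ₁ sin δ cos θ = 0.350796, so φ₂ = 20.5360°.
For the longitude increment, Δλ = atan2( sin θ sin δ cos φ₁, cos δ − sin φ₁ sin φ₂ ) = atan2(-0.037832, 0.871895) = -2.4846°.
λ₂ = λ₁ + Δλ = 36.1890°.

latitude 20.5360°, longitude 36.1890°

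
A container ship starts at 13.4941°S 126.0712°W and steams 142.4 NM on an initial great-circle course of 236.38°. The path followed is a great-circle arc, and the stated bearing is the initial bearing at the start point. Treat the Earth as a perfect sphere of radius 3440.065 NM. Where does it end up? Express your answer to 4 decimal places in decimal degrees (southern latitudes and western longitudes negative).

The arc subtends δ = 142.4/3440.065 = 0.041395 rad at the centre.
Converting: φ₁ = -0.235516 rad, θ = 4.125609 rad.
Destination latitude: φ₂ = arcsin( sin φ₁ cos δ + cos φ₁ sin δ cos θ ) = arcsin(-0.255426) = -14.7988°.
Δλ = atan2( sin θ sin δ cos φ₁ , cos δ − sin φ₁ sin φ₂ ) = atan2(-0.033509, 0.939541) = -0.035650 rad = -2.0426°.
Hence λ₂ = -126.0712° + -2.0426° = -128.1138°.

latitude -14.7988°, longitude -128.1138°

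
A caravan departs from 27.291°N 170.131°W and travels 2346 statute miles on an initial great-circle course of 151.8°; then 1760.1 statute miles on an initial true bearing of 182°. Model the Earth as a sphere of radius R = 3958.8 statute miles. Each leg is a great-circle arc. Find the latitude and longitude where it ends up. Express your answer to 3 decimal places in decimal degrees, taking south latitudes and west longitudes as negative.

latitude -28.731°, longitude -155.783°

Apply the spherical direct solution leg by leg, carrying full precision between legs.
Leg 1: from (27.291°, -170.131°), δ = 2346/3958.8 = 0.592604 rad, θ = 151.8° → φ = -3.274°, λ = -154.802°.
Leg 2: from (-3.274°, -154.802°), δ = 1760.1/3958.8 = 0.444604 rad, θ = 182° → φ = -28.731°, λ = -155.783°.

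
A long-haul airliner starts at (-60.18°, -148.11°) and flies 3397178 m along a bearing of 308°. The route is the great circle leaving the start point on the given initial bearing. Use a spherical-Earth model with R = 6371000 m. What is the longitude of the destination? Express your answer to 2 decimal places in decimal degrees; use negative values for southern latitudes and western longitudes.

δ = 3397178/6371000 = 0.533225 rad (30.5516°).
Converting: φ₁ = -1.050339 rad, θ = 5.375614 rad.
Destination latitude: φ₂ = arcsin( sin φ₁ cos δ + cos φ₁ sin δ cos θ ) = arcsin(-0.591524) = -36.27°.
Δλ = atan2( sin θ sin δ cos φ₁ , cos δ − sin φ₁ sin φ₂ ) = atan2(-0.199187, 0.347971) = -0.519897 rad = -29.79°.
λ₂ = -148.11° + -29.79° = -177.90°.

longitude -177.90°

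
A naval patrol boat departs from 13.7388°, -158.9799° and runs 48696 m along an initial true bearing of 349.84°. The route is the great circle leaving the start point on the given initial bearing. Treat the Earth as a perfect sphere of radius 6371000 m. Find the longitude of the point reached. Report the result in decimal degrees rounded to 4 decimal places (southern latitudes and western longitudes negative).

The arc subtends δ = 48696/6371000 = 0.007643 rad at the centre.
With φ₁ = 13.7388° = 0.239787 rad and θ = 349.84° = 6.105860 rad:
Destination latitude: φ₂ = arcsin( sin φ₁ cos δ + cos φ₁ sin δ cos θ ) = arcsin(0.244797) = 14.1699°.
For the longitude increment, Δλ = atan2( sin θ sin δ cos φ₁, cos δ − sin φ₁ sin φ₂ ) = atan2(-0.001310, 0.941832) = -0.0797°.
Hence λ₂ = -158.9799° + -0.0797° = -159.0596°.

longitude -159.0596°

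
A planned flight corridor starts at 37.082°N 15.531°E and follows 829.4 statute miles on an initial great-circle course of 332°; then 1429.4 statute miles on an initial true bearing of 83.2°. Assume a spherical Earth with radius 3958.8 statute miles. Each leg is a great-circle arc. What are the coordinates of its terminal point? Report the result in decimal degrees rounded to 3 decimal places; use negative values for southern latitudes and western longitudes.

Apply the spherical direct solution leg by leg, carrying full precision between legs.
Leg 1: from (37.082°, 15.531°), δ = 829.4/3958.8 = 0.209508 rad, θ = 332° → φ = 47.415°, λ = 7.235°.
Leg 2: from (47.415°, 7.235°), δ = 1429.4/3958.8 = 0.361069 rad, θ = 83.2° → φ = 45.816°, λ = 37.454°.

latitude 45.816°, longitude 37.454°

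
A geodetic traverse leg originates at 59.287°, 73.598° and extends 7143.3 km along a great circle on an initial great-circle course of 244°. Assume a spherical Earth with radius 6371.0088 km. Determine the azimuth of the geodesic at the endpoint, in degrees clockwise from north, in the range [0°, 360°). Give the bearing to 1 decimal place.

The arc subtends δ = 7143.3/6371.0088 = 1.121220 rad at the centre.
With φ₁ = 59.287° = 1.034753 rad and θ = 244° = 4.258603 rad:
Applying the spherical law of cosines for sides, sin φ₂ = sin φ₁ cos δ + cos φ₁ sin δ cos θ = 0.171983, so φ₂ = 9.903°.
Δλ = atan2( sin θ sin δ cos φ₁ , cos δ − sin φ₁ sin φ₂ ) = atan2(-0.413433, 0.286724) = -0.964433 rad = -55.258°.
λ₂ = 73.598° + -55.258° = 18.340°.
The forward bearing on arrival equals the back-azimuth from the destination plus 180°.
Back-azimuth from P₂ (9.9°, 18.3°) to P₁ (59.3°, 73.6°), with Δλ' = λ₁ − λ₂ = 55.3°: atan2( sin Δλ' cos φ₁ , cos φ₂ sin φ₁ − sin φ₂ cos φ₁ cos Δλ' ) = 27.8°.
Final bearing = (27.8° + 180°) mod 360° = 207.8°.

final bearing 207.8°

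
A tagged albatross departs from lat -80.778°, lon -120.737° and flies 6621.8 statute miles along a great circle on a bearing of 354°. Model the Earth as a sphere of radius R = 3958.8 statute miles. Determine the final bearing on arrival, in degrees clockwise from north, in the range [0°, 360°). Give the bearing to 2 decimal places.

final bearing 359.01°

Central angle δ = d/R = 1.672679 rad.
With φ₁ = -80.778° = -1.409842 rad and θ = 354° = 6.178466 rad:
sin φ₂ = sin φ₁ cos δ + cos φ₁ sin δ cos θ = (-0.987075)(-0.101706) + (0.160260)(0.994814)(0.994522) = 0.258947
φ₂ = asin(0.258947) = 0.261932 rad = 15.008°.
For the longitude increment, Δλ = atan2( sin θ sin δ cos φ₁, cos δ − sin φ₁ sin φ₂ ) = atan2(-0.016665, 0.153894) = -6.180°.
λ₂ = -120.737° + -6.180° = -126.917°.
The forward bearing on arrival equals the back-azimuth from the destination plus 180°.
Back-azimuth from P₂ (15.01°, -126.92°) to P₁ (-80.78°, -120.74°), with Δλ' = λ₁ − λ₂ = 6.18°: atan2( sin Δλ' cos φ₁ , cos φ₂ sin φ₁ − sin φ₂ cos φ₁ cos Δλ' ) = 179.01°.
Final bearing = (179.01° + 180°) mod 360° = 359.01°.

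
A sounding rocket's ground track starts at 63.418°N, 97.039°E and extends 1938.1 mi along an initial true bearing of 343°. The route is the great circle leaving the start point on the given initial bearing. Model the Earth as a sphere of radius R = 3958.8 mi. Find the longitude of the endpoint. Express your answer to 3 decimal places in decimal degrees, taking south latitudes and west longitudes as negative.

Central angle δ = d/R = 0.489568 rad.
Converting: φ₁ = 1.106853 rad, θ = 5.986479 rad.
sin φ₂ = sin φ₁ cos δ + cos φ₁ sin δ cos θ = (0.894295)(0.882536) + (0.447478)(0.470244)(0.956305) = 0.990477
φ₂ = asin(0.990477) = 1.432681 rad = 82.087°.
For the longitude increment, Δλ = atan2( sin θ sin δ cos φ₁, cos δ − sin φ₁ sin φ₂ ) = atan2(-0.061522, -0.003242) = -93.017°.
Hence λ₂ = 97.039° + -93.017° = 4.022°.

longitude 4.022°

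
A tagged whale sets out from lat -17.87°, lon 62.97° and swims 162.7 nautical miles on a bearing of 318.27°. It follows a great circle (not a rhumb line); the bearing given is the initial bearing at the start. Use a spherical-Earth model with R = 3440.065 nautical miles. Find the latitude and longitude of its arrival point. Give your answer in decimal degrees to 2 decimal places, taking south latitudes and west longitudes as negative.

δ = 162.7/3440.065 = 0.047296 rad (2.7098°).
Start latitude φ₁ = -0.311890 rad; initial bearing θ = 5.554859 rad.
Applying the spherical law of cosines for sides, sin φ₂ = sin φ₁ cos δ + cos φ₁ sin δ cos θ = -0.272934, so φ₂ = -15.84°.
Δλ = atan2( sin θ sin δ cos φ₁ , cos δ − sin φ₁ sin φ₂ ) = atan2(-0.029951, 0.915130) = -0.032717 rad = -1.87°.
λ₂ = 62.97° + -1.87° = 61.10°.

latitude -15.84°, longitude 61.10°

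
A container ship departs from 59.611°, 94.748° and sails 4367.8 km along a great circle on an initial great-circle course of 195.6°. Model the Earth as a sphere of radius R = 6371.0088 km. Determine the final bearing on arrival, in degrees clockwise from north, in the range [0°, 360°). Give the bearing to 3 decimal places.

final bearing 188.382°

Angular distance δ = d/R = 4367.8 / 6371.0088 = 0.685574 rad.
Start latitude φ₁ = 1.040408 rad; initial bearing θ = 3.413864 rad.
sin φ₂ = sin φ₁ cos δ + cos φ₁ sin δ cos θ = (0.862611)(0.774056) + (0.505868)(0.633118)(-0.963163) = 0.359233
φ₂ = asin(0.359233) = 0.367446 rad = 21.053°.
Then Δλ = atan2(-0.086128, 0.464178) = -0.183463 rad, from sin θ sin δ cos φ₁ over cos δ − sin φ₁ sin φ₂.
λ₂ = λ₁ + Δλ = 84.236°.
The forward bearing on arrival equals the back-azimuth from the destination plus 180°.
Back-azimuth from P₂ (21.053°, 84.236°) to P₁ (59.611°, 94.748°), with Δλ' = λ₁ − λ₂ = 10.512°: atan2( sin Δλ' cos φ₁ , cos φ₂ sin φ₁ − sin φ₂ cos φ₁ cos Δλ' ) = 8.382°.
Final bearing = (8.382° + 180°) mod 360° = 188.382°.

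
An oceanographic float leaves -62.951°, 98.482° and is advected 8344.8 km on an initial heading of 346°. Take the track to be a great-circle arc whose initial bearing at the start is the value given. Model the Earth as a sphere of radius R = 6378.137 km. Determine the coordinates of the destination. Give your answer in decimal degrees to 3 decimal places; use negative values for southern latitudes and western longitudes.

latitude 11.248°, longitude 84.701°

Central angle δ = d/R = 1.308344 rad.
Converting: φ₁ = -1.098702 rad, θ = 6.038839 rad.
sin φ₂ = sin φ₁ cos δ + cos φ₁ sin δ cos θ = (-0.890618)(0.259449) + (0.454752)(0.965757)(0.970296) = 0.195064
φ₂ = asin(0.195064) = 0.196323 rad = 11.248°.
Then Δλ = atan2(-0.106247, 0.433177) = -0.240526 rad, from sin θ sin δ cos φ₁ over cos δ − sin φ₁ sin φ₂.
λ₂ = λ₁ + Δλ = 84.701°.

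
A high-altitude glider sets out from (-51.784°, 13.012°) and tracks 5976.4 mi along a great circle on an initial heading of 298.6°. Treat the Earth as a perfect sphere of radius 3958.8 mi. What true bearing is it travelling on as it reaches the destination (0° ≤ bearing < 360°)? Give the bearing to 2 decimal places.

Central angle δ = d/R = 1.509649 rad.
Start latitude φ₁ = -0.903801 rad; initial bearing θ = 5.211553 rad.
sin φ₂ = sin φ₁ cos δ + cos φ₁ sin δ cos θ = (-0.785684)(0.061109) + (0.618628)(0.998131)(0.478692) = 0.247566
φ₂ = asin(0.247566) = 0.250168 rad = 14.334°.
Δλ = atan2( sin θ sin δ cos φ₁ , cos δ − sin φ₁ sin φ₂ ) = atan2(-0.542130, 0.255618) = -1.130202 rad = -64.756°.
λ₂ = λ₁ + Δλ = -51.744°.
The forward bearing on arrival equals the back-azimuth from the destination plus 180°.
Back-azimuth from P₂ (14.33°, -51.74°) to P₁ (-51.78°, 13.01°), with Δλ' = λ₁ − λ₂ = 64.76°: atan2( sin Δλ' cos φ₁ , cos φ₂ sin φ₁ − sin φ₂ cos φ₁ cos Δλ' ) = 145.90°.
Final bearing = (145.90° + 180°) mod 360° = 325.90°.

final bearing 325.90°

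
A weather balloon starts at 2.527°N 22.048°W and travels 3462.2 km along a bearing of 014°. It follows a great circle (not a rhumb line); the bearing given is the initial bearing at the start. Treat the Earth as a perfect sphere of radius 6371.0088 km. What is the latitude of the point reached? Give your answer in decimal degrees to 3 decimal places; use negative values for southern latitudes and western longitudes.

Angular distance δ = d/R = 3462.2 / 6371.0088 = 0.543430 rad.
With φ₁ = 2.527° = 0.044104 rad and θ = 14° = 0.244346 rad:
Applying the spherical law of cosines for sides, sin φ₂ = sin φ₁ cos δ + cos φ₁ sin δ cos θ = 0.538967, so φ₂ = 32.613°.
Then Δλ = atan2(0.124970, 0.832177) = 0.149059 rad, from sin θ sin δ cos φ₁ over cos δ − sin φ₁ sin φ₂.
Hence λ₂ = -22.048° + 8.540° = -13.508°.

latitude 32.613°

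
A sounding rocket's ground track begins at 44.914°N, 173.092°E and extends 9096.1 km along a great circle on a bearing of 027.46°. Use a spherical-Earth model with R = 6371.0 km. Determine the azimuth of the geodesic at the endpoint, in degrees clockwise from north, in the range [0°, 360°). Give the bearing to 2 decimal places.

final bearing 151.81°

The arc subtends δ = 9096.1/6371 = 1.427735 rad at the centre.
Start latitude φ₁ = 0.783897 rad; initial bearing θ = 0.479267 rad.
Applying the spherical law of cosines for sides, sin φ₂ = sin φ₁ cos δ + cos φ₁ sin δ cos θ = 0.722624, so φ₂ = 46.272°.
Then Δλ = atan2(0.323221, -0.367631) = 2.420390 rad, from sin θ sin δ cos φ₁ over cos δ − sin φ₁ sin φ₂.
λ₂ = 173.092° + 138.678° = 311.770°, normalized to (−180°, 180°] → -48.230°.
The forward bearing on arrival equals the back-azimuth from the destination plus 180°.
Back-azimuth from P₂ (46.27°, -48.23°) to P₁ (44.91°, 173.09°), with Δλ' = λ₁ − λ₂ = 221.32°: atan2( sin Δλ' cos φ₁ , cos φ₂ sin φ₁ − sin φ₂ cos φ₁ cos Δλ' ) = 331.81°.
Final bearing = (331.81° + 180°) mod 360° = 151.81°.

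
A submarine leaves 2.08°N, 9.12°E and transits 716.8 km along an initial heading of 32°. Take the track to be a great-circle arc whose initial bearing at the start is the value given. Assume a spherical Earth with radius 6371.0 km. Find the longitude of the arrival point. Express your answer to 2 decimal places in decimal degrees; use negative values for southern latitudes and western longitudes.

The arc subtends δ = 716.8/6371 = 0.112510 rad at the centre.
With φ₁ = 2.08° = 0.036303 rad and θ = 32° = 0.558505 rad:
Applying the spherical law of cosines for sides, sin φ₂ = sin φ₁ cos δ + cos φ₁ sin δ cos θ = 0.131215, so φ₂ = 7.54°.
Δλ = atan2( sin θ sin δ cos φ₁ , cos δ − sin φ₁ sin φ₂ ) = atan2(0.059456, 0.988915) = 0.060050 rad = 3.44°.
Hence λ₂ = 9.12° + 3.44° = 12.56°.

longitude 12.56°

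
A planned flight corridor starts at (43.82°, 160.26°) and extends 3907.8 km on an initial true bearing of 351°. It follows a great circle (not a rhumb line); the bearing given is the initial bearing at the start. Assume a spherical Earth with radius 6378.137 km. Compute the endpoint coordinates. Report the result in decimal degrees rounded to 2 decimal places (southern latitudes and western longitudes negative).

δ = 3907.8/6378.137 = 0.612687 rad (35.1044°).
Converting: φ₁ = 0.764803 rad, θ = 6.126106 rad.
sin φ₂ = sin φ₁ cos δ + cos φ₁ sin δ cos θ = (0.692395)(0.818106) + (0.721519)(0.575068)(0.987688) = 0.976266
φ₂ = asin(0.976266) = 1.352492 rad = 77.49°.
Δλ = atan2( sin θ sin δ cos φ₁ , cos δ − sin φ₁ sin φ₂ ) = atan2(-0.064908, 0.142144) = -0.428359 rad = -24.54°.
λ₂ = λ₁ + Δλ = 135.72°.

latitude 77.49°, longitude 135.72°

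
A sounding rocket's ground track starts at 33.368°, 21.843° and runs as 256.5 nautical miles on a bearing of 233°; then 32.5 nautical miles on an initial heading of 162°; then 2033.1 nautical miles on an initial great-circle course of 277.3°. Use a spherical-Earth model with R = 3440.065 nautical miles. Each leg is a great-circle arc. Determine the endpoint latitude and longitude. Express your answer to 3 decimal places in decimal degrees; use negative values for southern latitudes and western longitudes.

Apply the spherical direct solution leg by leg, carrying full precision between legs.
Leg 1: from (33.368°, 21.843°), δ = 256.5/3440.065 = 0.074563 rad, θ = 233° → φ = 30.733°, λ = 17.874°.
Leg 2: from (30.733°, 17.874°), δ = 32.5/3440.065 = 0.009447 rad, θ = 162° → φ = 30.219°, λ = 18.068°.
Leg 3: from (30.219°, 18.068°), δ = 2033.1/3440.065 = 0.591006 rad, θ = 277.3° → φ = 28.627°, λ = -20.957°.

latitude 28.627°, longitude -20.957°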